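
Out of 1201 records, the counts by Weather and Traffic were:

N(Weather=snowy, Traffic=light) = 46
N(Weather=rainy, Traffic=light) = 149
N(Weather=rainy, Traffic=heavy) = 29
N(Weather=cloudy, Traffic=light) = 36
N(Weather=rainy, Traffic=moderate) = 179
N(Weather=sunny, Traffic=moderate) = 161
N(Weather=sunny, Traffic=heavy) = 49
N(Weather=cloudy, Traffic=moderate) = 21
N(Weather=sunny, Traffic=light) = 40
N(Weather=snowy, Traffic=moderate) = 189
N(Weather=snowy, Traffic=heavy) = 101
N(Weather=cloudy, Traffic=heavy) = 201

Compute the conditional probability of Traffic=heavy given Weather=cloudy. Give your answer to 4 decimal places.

Total with Weather=cloudy: 36 + 21 + 201 = 258.
P(Traffic=heavy | Weather=cloudy) = 201/258 = 0.7791.

0.7791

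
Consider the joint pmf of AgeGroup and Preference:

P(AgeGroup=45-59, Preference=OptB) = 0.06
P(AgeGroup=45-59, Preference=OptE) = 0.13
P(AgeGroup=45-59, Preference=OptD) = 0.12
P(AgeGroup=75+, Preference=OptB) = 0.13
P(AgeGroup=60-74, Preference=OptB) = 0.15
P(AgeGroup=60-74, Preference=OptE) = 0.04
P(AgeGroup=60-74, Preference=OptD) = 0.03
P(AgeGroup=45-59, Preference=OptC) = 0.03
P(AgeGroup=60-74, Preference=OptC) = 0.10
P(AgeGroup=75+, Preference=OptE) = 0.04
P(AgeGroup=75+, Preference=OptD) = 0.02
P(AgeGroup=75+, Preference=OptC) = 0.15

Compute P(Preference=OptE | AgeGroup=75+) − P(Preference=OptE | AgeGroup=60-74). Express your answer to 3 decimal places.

P(AgeGroup=75+) = 0.13 + 0.15 + 0.02 + 0.04 = 0.34; P(Preference=OptE | AgeGroup=75+) = 0.04/0.34 = 0.1176.
P(AgeGroup=60-74) = 0.15 + 0.10 + 0.03 + 0.04 = 0.32; P(Preference=OptE | AgeGroup=60-74) = 0.04/0.32 = 0.1250.
Difference = -0.007.

-0.007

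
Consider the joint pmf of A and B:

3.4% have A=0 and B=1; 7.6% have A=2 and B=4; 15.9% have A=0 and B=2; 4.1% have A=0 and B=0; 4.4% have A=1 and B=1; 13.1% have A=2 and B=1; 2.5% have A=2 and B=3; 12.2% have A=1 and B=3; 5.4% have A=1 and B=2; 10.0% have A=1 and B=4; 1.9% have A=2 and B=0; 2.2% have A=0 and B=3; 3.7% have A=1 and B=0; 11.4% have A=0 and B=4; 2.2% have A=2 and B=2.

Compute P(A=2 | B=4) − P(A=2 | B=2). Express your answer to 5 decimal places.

P(B=4) = 0.114 + 0.100 + 0.076 = 0.290; P(A=2 | B=4) = 0.076/0.290 = 0.262069.
P(B=2) = 0.159 + 0.054 + 0.022 = 0.235; P(A=2 | B=2) = 0.022/0.235 = 0.093617.
Difference = 0.16845.

0.16845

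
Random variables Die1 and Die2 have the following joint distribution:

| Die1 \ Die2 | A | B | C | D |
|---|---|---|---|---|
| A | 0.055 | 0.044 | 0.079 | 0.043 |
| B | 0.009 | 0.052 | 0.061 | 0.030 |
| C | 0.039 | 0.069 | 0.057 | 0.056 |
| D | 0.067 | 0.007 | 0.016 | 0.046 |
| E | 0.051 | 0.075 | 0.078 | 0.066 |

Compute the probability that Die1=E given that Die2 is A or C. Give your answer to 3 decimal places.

0.252

P(Die2=A) = 0.055 + 0.009 + 0.039 + 0.067 + 0.051 = 0.221.
P(Die2=C) = 0.079 + 0.061 + 0.057 + 0.016 + 0.078 = 0.291.
P(Die2 ∈ {A, C}) = 0.221 + 0.291 = 0.512; P(Die1=E, Die2 ∈ {A, C}) = 0.051 + 0.078 = 0.129.
P(Die1=E | Die2 ∈ {A, C}) = 0.129/0.512 = 0.252.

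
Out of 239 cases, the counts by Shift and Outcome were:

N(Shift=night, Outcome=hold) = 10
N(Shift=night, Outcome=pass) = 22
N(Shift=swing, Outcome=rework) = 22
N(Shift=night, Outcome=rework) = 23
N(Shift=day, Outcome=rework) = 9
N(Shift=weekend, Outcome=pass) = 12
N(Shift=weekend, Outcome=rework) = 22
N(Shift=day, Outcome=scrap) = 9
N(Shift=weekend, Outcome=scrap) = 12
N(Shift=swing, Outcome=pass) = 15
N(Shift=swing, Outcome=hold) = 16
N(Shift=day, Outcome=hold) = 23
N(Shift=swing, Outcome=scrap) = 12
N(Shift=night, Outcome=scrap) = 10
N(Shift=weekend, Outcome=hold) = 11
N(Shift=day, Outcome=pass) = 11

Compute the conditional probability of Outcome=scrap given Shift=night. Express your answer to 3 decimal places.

Total with Shift=night: 22 + 23 + 10 + 10 = 65.
P(Outcome=scrap | Shift=night) = 10/65 = 0.154.

0.154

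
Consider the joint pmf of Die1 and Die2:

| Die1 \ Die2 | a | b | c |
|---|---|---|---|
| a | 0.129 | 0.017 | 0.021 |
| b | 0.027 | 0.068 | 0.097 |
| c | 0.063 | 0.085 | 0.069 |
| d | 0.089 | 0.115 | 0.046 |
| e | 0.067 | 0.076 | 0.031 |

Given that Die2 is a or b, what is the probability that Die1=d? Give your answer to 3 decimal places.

0.277

P(Die2=a) = 0.129 + 0.027 + 0.063 + 0.089 + 0.067 = 0.375.
P(Die2=b) = 0.017 + 0.068 + 0.085 + 0.115 + 0.076 = 0.361.
P(Die2 ∈ {a, b}) = 0.375 + 0.361 = 0.736; P(Die1=d, Die2 ∈ {a, b}) = 0.089 + 0.115 = 0.204.
P(Die1=d | Die2 ∈ {a, b}) = 0.204/0.736 = 0.277.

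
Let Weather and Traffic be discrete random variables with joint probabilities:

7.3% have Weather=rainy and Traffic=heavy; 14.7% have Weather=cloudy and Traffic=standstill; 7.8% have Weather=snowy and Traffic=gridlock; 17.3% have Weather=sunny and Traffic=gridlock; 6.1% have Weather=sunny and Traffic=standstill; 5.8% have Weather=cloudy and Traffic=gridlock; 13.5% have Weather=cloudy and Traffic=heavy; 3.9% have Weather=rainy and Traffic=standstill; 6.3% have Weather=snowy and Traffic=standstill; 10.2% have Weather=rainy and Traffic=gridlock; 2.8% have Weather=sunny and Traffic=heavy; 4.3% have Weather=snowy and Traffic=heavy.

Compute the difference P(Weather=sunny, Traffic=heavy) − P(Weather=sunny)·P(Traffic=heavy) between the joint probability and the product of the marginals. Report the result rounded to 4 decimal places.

-0.0451

P(Weather=sunny) = 0.028 + 0.173 + 0.061 = 0.262.
P(Traffic=heavy) = 0.028 + 0.135 + 0.073 + 0.043 = 0.279.
P(Weather=sunny, Traffic=heavy) − P(Weather=sunny)P(Traffic=heavy) = 0.028 − 0.262×0.279 = -0.0451.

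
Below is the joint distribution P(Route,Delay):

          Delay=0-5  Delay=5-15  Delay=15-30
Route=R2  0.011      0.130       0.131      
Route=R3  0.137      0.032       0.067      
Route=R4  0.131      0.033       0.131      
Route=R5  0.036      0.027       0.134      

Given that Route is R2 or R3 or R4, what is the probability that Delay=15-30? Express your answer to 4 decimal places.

P(Route=R2) = 0.011 + 0.130 + 0.131 = 0.272.
P(Route=R3) = 0.137 + 0.032 + 0.067 = 0.236.
P(Route=R4) = 0.131 + 0.033 + 0.131 = 0.295.
P(Route ∈ {R2, R3, R4}) = 0.272 + 0.236 + 0.295 = 0.803; P(Delay=15-30, Route ∈ {R2, R3, R4}) = 0.131 + 0.067 + 0.131 = 0.329.
P(Delay=15-30 | Route ∈ {R2, R3, R4}) = 0.329/0.803 = 0.4097.

0.4097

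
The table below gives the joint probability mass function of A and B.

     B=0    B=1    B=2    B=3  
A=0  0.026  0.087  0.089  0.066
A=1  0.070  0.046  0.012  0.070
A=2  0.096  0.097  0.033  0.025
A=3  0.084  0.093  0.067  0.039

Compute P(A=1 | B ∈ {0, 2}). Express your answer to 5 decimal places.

0.17191

P(B=0) = 0.026 + 0.070 + 0.096 + 0.084 = 0.276.
P(B=2) = 0.089 + 0.012 + 0.033 + 0.067 = 0.201.
P(B ∈ {0, 2}) = 0.276 + 0.201 = 0.477; P(A=1, B ∈ {0, 2}) = 0.070 + 0.012 = 0.082.
P(A=1 | B ∈ {0, 2}) = 0.082/0.477 = 0.17191.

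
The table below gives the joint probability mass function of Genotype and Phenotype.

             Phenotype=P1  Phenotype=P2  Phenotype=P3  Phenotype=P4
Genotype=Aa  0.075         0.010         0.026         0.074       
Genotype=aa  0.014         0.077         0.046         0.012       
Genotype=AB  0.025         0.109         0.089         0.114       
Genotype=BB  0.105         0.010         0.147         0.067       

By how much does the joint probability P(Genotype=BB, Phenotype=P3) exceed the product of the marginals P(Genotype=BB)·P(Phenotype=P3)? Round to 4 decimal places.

0.0457

P(Genotype=BB) = 0.105 + 0.010 + 0.147 + 0.067 = 0.329.
P(Phenotype=P3) = 0.026 + 0.046 + 0.089 + 0.147 = 0.308.
P(Genotype=BB, Phenotype=P3) − P(Genotype=BB)P(Phenotype=P3) = 0.147 − 0.329×0.308 = 0.0457.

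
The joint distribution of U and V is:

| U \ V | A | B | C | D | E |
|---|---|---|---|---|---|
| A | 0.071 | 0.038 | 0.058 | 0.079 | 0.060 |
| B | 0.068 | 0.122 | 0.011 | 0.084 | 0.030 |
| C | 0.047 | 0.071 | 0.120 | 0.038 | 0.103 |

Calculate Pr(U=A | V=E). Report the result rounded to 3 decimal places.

P(V=E) = 0.060 + 0.030 + 0.103 = 0.193.
P(U=A | V=E) = 0.060/0.193 = 0.311.

0.311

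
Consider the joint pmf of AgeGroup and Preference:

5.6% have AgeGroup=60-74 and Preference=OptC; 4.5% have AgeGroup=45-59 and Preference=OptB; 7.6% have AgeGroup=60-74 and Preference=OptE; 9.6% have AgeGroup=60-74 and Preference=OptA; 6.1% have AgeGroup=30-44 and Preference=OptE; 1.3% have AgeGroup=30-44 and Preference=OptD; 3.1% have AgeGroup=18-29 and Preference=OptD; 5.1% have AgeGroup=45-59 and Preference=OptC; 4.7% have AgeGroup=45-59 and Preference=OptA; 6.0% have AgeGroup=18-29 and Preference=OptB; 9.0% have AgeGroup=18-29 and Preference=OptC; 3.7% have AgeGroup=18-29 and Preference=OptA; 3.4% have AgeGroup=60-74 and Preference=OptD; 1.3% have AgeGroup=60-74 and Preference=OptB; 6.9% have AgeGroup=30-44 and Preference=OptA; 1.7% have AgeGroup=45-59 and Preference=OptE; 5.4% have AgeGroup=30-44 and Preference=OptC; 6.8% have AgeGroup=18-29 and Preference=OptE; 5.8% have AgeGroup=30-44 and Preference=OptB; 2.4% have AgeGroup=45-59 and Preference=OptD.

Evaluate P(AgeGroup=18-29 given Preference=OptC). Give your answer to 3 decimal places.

0.359

P(Preference=OptC) = 0.090 + 0.054 + 0.051 + 0.056 = 0.251.
P(AgeGroup=18-29 | Preference=OptC) = 0.090/0.251 = 0.359.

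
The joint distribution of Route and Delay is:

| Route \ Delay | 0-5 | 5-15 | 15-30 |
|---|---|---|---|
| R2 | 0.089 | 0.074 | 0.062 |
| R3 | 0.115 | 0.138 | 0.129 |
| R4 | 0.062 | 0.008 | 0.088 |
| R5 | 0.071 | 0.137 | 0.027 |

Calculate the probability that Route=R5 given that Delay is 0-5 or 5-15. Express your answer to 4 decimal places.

0.2997

P(Delay=0-5) = 0.089 + 0.115 + 0.062 + 0.071 = 0.337.
P(Delay=5-15) = 0.074 + 0.138 + 0.008 + 0.137 = 0.357.
P(Delay ∈ {0-5, 5-15}) = 0.337 + 0.357 = 0.694; P(Route=R5, Delay ∈ {0-5, 5-15}) = 0.071 + 0.137 = 0.208.
P(Route=R5 | Delay ∈ {0-5, 5-15}) = 0.208/0.694 = 0.2997.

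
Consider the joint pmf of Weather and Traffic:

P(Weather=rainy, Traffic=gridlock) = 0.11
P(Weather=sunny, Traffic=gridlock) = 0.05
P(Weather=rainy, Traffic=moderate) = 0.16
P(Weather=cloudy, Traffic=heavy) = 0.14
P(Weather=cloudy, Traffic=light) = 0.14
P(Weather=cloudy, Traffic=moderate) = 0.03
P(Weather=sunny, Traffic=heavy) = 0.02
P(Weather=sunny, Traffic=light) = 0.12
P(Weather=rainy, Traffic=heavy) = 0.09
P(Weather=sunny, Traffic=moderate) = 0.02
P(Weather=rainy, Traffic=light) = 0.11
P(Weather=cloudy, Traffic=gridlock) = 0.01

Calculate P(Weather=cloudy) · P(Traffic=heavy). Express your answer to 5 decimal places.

0.08000

P(Weather=cloudy) = 0.14 + 0.03 + 0.14 + 0.01 = 0.32.
P(Traffic=heavy) = 0.02 + 0.14 + 0.09 = 0.25.
Product: 0.32 × 0.25 = 0.08000.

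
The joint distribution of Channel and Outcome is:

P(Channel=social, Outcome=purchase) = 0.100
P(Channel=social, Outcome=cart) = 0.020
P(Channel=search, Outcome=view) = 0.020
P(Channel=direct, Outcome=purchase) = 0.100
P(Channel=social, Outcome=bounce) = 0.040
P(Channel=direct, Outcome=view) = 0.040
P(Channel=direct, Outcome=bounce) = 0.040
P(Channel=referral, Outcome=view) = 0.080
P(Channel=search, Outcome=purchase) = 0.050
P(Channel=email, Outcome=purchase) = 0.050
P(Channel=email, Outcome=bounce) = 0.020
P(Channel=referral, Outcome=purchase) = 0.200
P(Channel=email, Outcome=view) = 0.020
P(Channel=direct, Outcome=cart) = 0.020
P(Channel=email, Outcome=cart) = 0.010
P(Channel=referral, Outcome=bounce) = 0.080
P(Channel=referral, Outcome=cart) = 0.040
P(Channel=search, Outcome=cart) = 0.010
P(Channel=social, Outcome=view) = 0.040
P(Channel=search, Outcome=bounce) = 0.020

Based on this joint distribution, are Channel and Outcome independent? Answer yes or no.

Every cell satisfies P(Channel,Outcome) = P(Channel)·P(Outcome). For instance P(Channel=social) = 0.200, P(Outcome=purchase) = 0.500, and 0.200×0.500 = 0.100 matches the joint entry. So Channel and Outcome are independent.

yes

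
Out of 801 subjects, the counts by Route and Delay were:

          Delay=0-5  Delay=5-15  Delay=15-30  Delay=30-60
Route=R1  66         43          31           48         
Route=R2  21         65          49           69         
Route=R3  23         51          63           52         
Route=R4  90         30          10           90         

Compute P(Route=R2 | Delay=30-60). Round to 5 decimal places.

Total with Delay=30-60: 48 + 69 + 52 + 90 = 259.
P(Route=R2 | Delay=30-60) = 69/259 = 0.26641.

0.26641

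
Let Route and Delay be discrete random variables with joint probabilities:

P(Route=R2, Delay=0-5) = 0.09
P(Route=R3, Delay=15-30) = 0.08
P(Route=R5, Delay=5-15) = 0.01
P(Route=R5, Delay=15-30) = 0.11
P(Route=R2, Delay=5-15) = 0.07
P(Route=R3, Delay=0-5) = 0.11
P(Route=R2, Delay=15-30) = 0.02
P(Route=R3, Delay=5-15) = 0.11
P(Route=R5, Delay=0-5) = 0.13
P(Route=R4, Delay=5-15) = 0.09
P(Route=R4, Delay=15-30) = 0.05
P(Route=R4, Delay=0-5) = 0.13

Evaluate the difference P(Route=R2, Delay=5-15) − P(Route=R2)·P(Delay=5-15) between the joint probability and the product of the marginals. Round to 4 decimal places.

P(Route=R2) = 0.09 + 0.07 + 0.02 = 0.18.
P(Delay=5-15) = 0.07 + 0.11 + 0.09 + 0.01 = 0.28.
P(Route=R2, Delay=5-15) − P(Route=R2)P(Delay=5-15) = 0.07 − 0.18×0.28 = 0.0196.

0.0196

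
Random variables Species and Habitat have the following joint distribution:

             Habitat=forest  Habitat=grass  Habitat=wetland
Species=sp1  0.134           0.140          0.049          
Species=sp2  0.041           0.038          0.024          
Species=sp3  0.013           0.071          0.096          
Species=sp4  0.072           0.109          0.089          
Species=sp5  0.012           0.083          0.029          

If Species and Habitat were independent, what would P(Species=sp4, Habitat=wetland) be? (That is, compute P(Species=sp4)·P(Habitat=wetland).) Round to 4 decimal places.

0.0775

P(Species=sp4) = 0.072 + 0.109 + 0.089 = 0.270.
P(Habitat=wetland) = 0.049 + 0.024 + 0.096 + 0.089 + 0.029 = 0.287.
Product: 0.270 × 0.287 = 0.0775.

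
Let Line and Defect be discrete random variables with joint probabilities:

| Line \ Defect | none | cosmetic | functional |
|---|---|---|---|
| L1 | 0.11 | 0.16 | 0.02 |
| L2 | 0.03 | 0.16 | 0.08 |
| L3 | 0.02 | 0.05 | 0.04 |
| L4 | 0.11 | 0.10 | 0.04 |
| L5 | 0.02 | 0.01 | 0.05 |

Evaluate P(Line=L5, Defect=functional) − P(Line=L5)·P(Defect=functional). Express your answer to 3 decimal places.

0.032

P(Line=L5) = 0.02 + 0.01 + 0.05 = 0.08.
P(Defect=functional) = 0.02 + 0.08 + 0.04 + 0.04 + 0.05 = 0.23.
P(Line=L5, Defect=functional) − P(Line=L5)P(Defect=functional) = 0.05 − 0.08×0.23 = 0.032.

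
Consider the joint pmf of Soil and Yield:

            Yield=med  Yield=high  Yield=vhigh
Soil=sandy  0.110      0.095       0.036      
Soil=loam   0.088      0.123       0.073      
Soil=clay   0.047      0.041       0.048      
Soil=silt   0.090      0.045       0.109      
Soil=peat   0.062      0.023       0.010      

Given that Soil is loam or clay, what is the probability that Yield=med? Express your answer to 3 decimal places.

P(Soil=loam) = 0.088 + 0.123 + 0.073 = 0.284.
P(Soil=clay) = 0.047 + 0.041 + 0.048 = 0.136.
P(Soil ∈ {loam, clay}) = 0.284 + 0.136 = 0.420; P(Yield=med, Soil ∈ {loam, clay}) = 0.088 + 0.047 = 0.135.
P(Yield=med | Soil ∈ {loam, clay}) = 0.135/0.420 = 0.321.

0.321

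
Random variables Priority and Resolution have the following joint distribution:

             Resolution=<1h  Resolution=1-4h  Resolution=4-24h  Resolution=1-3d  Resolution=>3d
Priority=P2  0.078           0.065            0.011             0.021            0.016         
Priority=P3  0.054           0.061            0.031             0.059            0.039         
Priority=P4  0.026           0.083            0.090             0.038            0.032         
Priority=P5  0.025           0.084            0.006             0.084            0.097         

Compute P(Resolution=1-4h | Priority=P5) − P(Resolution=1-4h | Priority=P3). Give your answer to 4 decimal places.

P(Priority=P5) = 0.025 + 0.084 + 0.006 + 0.084 + 0.097 = 0.296; P(Resolution=1-4h | Priority=P5) = 0.084/0.296 = 0.28378.
P(Priority=P3) = 0.054 + 0.061 + 0.031 + 0.059 + 0.039 = 0.244; P(Resolution=1-4h | Priority=P3) = 0.061/0.244 = 0.25000.
Difference = 0.0338.

0.0338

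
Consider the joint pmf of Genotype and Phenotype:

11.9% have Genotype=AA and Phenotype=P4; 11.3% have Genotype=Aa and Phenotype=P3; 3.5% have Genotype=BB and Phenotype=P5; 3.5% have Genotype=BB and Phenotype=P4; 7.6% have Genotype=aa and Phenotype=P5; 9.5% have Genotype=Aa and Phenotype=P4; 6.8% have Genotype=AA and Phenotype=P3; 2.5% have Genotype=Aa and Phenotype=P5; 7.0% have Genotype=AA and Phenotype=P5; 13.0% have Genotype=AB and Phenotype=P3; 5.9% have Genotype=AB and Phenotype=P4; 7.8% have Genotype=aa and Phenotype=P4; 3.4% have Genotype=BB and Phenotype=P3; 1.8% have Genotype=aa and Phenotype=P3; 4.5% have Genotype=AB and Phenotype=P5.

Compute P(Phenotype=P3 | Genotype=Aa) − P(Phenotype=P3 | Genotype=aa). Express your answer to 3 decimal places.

P(Genotype=Aa) = 0.113 + 0.095 + 0.025 = 0.233; P(Phenotype=P3 | Genotype=Aa) = 0.113/0.233 = 0.4850.
P(Genotype=aa) = 0.018 + 0.078 + 0.076 = 0.172; P(Phenotype=P3 | Genotype=aa) = 0.018/0.172 = 0.1047.
Difference = 0.380.

0.380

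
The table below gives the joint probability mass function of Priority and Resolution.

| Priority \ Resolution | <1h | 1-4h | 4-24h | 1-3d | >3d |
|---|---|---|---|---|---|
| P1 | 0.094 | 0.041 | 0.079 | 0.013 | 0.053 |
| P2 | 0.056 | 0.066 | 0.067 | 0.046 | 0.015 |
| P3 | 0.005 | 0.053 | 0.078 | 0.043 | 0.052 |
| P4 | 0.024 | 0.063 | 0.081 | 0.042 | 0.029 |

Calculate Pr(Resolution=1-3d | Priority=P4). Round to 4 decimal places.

0.1757

P(Priority=P4) = 0.024 + 0.063 + 0.081 + 0.042 + 0.029 = 0.239.
P(Resolution=1-3d | Priority=P4) = 0.042/0.239 = 0.1757.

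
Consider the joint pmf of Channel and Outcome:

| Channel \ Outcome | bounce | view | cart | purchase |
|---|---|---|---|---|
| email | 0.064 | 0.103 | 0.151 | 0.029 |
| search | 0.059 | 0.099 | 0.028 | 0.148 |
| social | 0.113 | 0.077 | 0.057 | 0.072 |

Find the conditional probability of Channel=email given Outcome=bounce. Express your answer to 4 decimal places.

0.2712

P(Outcome=bounce) = 0.064 + 0.059 + 0.113 = 0.236.
P(Channel=email | Outcome=bounce) = 0.064/0.236 = 0.2712.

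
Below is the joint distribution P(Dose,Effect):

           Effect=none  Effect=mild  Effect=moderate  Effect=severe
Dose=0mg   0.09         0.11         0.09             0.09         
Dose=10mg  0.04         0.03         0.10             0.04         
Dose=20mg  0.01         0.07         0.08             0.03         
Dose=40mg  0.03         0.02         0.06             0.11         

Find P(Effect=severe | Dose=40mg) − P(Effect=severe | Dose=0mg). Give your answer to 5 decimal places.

0.26316

P(Dose=40mg) = 0.03 + 0.02 + 0.06 + 0.11 = 0.22; P(Effect=severe | Dose=40mg) = 0.11/0.22 = 0.500000.
P(Dose=0mg) = 0.09 + 0.11 + 0.09 + 0.09 = 0.38; P(Effect=severe | Dose=0mg) = 0.09/0.38 = 0.236842.
Difference = 0.26316.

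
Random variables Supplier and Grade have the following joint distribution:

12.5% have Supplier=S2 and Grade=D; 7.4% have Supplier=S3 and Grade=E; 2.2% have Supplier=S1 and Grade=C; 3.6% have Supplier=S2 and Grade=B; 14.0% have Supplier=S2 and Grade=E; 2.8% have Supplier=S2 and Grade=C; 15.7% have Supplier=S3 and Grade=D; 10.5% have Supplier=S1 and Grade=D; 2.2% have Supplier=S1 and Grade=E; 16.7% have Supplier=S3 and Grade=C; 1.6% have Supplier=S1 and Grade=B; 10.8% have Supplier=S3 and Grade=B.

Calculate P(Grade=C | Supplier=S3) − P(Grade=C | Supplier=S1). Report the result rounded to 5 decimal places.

P(Supplier=S3) = 0.108 + 0.167 + 0.157 + 0.074 = 0.506; P(Grade=C | Supplier=S3) = 0.167/0.506 = 0.330040.
P(Supplier=S1) = 0.016 + 0.022 + 0.105 + 0.022 = 0.165; P(Grade=C | Supplier=S1) = 0.022/0.165 = 0.133333.
Difference = 0.19671.

0.19671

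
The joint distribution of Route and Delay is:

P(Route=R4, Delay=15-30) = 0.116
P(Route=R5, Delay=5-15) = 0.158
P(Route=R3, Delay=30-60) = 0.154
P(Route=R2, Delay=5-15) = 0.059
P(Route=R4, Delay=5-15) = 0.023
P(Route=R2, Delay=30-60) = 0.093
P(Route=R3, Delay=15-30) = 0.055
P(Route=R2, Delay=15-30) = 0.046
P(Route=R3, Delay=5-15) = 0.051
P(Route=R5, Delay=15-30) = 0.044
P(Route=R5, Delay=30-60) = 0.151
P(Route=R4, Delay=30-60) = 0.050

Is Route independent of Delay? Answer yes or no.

P(Route=R4) = 0.189 and P(Delay=15-30) = 0.261, so their product is 0.04933, but P(Route=R4, Delay=15-30) = 0.116. Since these differ, Route and Delay are not independent.

no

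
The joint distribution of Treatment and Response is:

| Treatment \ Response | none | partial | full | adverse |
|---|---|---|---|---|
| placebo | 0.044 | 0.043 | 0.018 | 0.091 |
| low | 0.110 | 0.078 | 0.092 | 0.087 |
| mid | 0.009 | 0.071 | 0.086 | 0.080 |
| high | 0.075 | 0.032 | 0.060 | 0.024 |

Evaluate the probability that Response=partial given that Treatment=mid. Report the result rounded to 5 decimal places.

0.28862

P(Treatment=mid) = 0.009 + 0.071 + 0.086 + 0.080 = 0.246.
P(Response=partial | Treatment=mid) = 0.071/0.246 = 0.28862.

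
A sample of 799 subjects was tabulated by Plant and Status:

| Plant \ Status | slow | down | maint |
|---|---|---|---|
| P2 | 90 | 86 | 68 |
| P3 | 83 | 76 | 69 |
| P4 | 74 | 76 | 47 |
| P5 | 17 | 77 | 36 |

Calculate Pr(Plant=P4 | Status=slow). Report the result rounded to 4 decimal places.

Total with Status=slow: 90 + 83 + 74 + 17 = 264.
P(Plant=P4 | Status=slow) = 74/264 = 0.2803.

0.2803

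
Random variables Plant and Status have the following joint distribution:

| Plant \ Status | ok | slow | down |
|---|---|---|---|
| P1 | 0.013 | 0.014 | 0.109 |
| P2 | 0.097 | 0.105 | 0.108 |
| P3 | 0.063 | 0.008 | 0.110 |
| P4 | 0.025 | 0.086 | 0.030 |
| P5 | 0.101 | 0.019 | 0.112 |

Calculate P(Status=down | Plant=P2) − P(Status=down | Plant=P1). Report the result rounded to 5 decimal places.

P(Plant=P2) = 0.097 + 0.105 + 0.108 = 0.310; P(Status=down | Plant=P2) = 0.108/0.310 = 0.348387.
P(Plant=P1) = 0.013 + 0.014 + 0.109 = 0.136; P(Status=down | Plant=P1) = 0.109/0.136 = 0.801471.
Difference = -0.45308.

-0.45308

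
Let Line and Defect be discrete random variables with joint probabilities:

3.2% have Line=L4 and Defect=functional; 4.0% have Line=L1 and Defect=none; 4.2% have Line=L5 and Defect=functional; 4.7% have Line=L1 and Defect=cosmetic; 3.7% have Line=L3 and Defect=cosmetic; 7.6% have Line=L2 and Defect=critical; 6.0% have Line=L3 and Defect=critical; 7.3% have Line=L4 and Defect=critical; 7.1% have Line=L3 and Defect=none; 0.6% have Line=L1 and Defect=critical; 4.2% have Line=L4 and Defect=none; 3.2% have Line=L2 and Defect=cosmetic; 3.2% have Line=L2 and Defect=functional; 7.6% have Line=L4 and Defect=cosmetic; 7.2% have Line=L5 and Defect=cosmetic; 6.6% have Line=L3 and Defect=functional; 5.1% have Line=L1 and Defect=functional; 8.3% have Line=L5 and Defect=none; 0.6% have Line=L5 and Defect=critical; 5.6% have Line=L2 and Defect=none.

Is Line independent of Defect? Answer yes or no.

P(Line=L5) = 0.203 and P(Defect=critical) = 0.221, so their product is 0.04486, but P(Line=L5, Defect=critical) = 0.006. Since these differ, Line and Defect are not independent.

no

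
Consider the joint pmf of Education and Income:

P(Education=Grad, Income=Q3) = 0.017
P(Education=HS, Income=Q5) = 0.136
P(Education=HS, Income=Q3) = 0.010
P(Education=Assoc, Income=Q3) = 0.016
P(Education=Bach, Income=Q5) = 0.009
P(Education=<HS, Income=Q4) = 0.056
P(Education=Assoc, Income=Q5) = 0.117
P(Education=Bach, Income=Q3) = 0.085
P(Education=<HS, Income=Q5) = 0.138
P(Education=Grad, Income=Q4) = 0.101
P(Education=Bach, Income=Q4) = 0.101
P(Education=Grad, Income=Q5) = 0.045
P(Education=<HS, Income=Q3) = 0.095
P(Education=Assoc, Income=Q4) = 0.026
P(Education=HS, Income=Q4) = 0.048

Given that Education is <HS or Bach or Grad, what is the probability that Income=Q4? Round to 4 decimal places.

0.3988

P(Education=<HS) = 0.095 + 0.056 + 0.138 = 0.289.
P(Education=Bach) = 0.085 + 0.101 + 0.009 = 0.195.
P(Education=Grad) = 0.017 + 0.101 + 0.045 = 0.163.
P(Education ∈ {<HS, Bach, Grad}) = 0.289 + 0.195 + 0.163 = 0.647; P(Income=Q4, Education ∈ {<HS, Bach, Grad}) = 0.056 + 0.101 + 0.101 = 0.258.
P(Income=Q4 | Education ∈ {<HS, Bach, Grad}) = 0.258/0.647 = 0.3988.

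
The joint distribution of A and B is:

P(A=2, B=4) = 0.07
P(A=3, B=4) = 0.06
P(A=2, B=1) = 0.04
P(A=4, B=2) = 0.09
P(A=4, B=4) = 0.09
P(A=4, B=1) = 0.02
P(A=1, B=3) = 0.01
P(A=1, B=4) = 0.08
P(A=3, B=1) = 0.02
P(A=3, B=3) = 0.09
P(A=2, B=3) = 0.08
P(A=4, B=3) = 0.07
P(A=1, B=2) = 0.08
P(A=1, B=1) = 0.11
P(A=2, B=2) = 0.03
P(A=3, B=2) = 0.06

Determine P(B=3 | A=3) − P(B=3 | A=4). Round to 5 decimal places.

P(A=3) = 0.02 + 0.06 + 0.09 + 0.06 = 0.23; P(B=3 | A=3) = 0.09/0.23 = 0.391304.
P(A=4) = 0.02 + 0.09 + 0.07 + 0.09 = 0.27; P(B=3 | A=4) = 0.07/0.27 = 0.259259.
Difference = 0.13205.

0.13205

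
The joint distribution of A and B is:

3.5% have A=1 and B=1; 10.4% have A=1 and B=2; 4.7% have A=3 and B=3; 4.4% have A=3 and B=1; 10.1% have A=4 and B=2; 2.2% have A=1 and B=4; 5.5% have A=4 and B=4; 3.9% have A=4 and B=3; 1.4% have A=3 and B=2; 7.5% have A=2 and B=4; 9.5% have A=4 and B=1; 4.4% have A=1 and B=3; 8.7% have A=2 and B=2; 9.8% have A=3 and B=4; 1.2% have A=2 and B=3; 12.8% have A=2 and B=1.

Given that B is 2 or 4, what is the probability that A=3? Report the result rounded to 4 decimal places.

P(B=2) = 0.104 + 0.087 + 0.014 + 0.101 = 0.306.
P(B=4) = 0.022 + 0.075 + 0.098 + 0.055 = 0.250.
P(B ∈ {2, 4}) = 0.306 + 0.250 = 0.556; P(A=3, B ∈ {2, 4}) = 0.014 + 0.098 = 0.112.
P(A=3 | B ∈ {2, 4}) = 0.112/0.556 = 0.2014.

0.2014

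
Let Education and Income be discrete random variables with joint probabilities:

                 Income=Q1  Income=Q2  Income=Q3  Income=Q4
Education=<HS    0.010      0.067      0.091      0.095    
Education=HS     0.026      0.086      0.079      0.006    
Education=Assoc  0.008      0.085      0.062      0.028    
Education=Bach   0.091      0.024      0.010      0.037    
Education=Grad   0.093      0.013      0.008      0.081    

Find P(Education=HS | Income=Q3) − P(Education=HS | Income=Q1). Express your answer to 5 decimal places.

P(Income=Q3) = 0.091 + 0.079 + 0.062 + 0.010 + 0.008 = 0.250; P(Education=HS | Income=Q3) = 0.079/0.250 = 0.316000.
P(Income=Q1) = 0.010 + 0.026 + 0.008 + 0.091 + 0.093 = 0.228; P(Education=HS | Income=Q1) = 0.026/0.228 = 0.114035.
Difference = 0.20196.

0.20196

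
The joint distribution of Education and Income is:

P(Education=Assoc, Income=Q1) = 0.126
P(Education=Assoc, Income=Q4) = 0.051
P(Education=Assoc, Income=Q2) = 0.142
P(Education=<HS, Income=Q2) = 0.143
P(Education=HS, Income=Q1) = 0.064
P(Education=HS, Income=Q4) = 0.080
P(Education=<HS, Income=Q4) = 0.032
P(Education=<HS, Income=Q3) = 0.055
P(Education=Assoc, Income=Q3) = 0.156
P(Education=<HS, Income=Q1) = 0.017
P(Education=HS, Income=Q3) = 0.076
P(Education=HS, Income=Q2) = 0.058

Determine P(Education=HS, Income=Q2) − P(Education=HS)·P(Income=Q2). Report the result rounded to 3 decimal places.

-0.037

P(Education=HS) = 0.064 + 0.058 + 0.076 + 0.080 = 0.278.
P(Income=Q2) = 0.143 + 0.058 + 0.142 = 0.343.
P(Education=HS, Income=Q2) − P(Education=HS)P(Income=Q2) = 0.058 − 0.278×0.343 = -0.037.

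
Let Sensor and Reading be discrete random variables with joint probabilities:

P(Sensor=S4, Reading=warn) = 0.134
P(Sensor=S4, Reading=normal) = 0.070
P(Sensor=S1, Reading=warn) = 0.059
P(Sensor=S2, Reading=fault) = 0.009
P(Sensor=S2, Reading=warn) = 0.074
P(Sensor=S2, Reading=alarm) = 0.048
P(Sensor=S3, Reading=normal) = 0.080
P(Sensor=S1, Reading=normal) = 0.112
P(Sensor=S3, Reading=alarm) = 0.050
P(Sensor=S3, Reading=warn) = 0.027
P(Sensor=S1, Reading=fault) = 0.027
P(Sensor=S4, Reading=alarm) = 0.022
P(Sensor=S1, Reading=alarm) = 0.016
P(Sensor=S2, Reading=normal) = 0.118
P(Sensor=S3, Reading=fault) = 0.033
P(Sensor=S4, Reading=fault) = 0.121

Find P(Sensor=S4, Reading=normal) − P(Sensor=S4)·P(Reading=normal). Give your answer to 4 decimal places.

P(Sensor=S4) = 0.070 + 0.134 + 0.022 + 0.121 = 0.347.
P(Reading=normal) = 0.112 + 0.118 + 0.080 + 0.070 = 0.380.
P(Sensor=S4, Reading=normal) − P(Sensor=S4)P(Reading=normal) = 0.070 − 0.347×0.380 = -0.0619.

-0.0619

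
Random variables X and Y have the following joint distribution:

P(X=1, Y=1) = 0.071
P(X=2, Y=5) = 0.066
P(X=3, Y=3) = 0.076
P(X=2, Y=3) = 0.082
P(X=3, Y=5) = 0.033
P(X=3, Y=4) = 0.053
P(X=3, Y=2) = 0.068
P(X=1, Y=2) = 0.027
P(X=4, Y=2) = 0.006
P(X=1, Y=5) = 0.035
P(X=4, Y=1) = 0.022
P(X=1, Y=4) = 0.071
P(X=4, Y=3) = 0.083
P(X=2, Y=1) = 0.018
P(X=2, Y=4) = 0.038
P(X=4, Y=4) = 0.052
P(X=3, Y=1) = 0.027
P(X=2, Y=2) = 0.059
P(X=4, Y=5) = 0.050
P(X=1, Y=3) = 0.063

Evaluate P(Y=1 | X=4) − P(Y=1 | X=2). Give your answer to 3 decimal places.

0.035

P(X=4) = 0.022 + 0.006 + 0.083 + 0.052 + 0.050 = 0.213; P(Y=1 | X=4) = 0.022/0.213 = 0.1033.
P(X=2) = 0.018 + 0.059 + 0.082 + 0.038 + 0.066 = 0.263; P(Y=1 | X=2) = 0.018/0.263 = 0.0684.
Difference = 0.035.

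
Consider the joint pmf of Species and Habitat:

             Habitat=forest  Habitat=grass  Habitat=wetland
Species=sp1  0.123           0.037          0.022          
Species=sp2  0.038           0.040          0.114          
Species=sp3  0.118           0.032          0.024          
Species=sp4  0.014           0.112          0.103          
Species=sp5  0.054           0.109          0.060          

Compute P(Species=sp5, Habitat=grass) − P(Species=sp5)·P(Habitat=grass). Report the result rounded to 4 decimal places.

P(Species=sp5) = 0.054 + 0.109 + 0.060 = 0.223.
P(Habitat=grass) = 0.037 + 0.040 + 0.032 + 0.112 + 0.109 = 0.330.
P(Species=sp5, Habitat=grass) − P(Species=sp5)P(Habitat=grass) = 0.109 − 0.223×0.330 = 0.0354.

0.0354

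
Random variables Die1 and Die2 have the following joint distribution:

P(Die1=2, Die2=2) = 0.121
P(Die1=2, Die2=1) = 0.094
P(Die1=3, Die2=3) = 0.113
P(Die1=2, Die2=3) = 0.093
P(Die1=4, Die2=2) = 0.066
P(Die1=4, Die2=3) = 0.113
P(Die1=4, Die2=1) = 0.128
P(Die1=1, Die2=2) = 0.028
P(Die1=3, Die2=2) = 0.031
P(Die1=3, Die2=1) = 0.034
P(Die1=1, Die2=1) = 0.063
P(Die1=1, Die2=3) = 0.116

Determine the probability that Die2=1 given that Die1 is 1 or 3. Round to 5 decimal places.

P(Die1=1) = 0.063 + 0.028 + 0.116 = 0.207.
P(Die1=3) = 0.034 + 0.031 + 0.113 = 0.178.
P(Die1 ∈ {1, 3}) = 0.207 + 0.178 = 0.385; P(Die2=1, Die1 ∈ {1, 3}) = 0.063 + 0.034 = 0.097.
P(Die2=1 | Die1 ∈ {1, 3}) = 0.097/0.385 = 0.25195.

0.25195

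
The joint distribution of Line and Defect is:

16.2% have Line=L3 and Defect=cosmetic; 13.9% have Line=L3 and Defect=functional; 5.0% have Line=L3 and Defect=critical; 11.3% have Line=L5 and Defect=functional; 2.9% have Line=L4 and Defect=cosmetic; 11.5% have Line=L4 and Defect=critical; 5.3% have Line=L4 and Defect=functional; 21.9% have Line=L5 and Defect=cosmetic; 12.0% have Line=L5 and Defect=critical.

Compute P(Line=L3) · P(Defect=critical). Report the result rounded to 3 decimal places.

0.100

P(Line=L3) = 0.162 + 0.139 + 0.050 = 0.351.
P(Defect=critical) = 0.050 + 0.115 + 0.120 = 0.285.
Product: 0.351 × 0.285 = 0.100.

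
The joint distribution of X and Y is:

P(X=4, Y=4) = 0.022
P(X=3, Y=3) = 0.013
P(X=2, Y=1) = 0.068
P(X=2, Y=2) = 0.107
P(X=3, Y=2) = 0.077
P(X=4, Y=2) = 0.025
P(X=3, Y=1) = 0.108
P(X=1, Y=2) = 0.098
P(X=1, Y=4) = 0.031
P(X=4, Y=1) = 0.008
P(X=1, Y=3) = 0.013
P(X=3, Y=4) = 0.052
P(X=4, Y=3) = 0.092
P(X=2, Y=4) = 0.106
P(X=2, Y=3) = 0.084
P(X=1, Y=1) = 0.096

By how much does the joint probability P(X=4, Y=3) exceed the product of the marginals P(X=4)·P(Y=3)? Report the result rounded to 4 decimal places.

0.0623

P(X=4) = 0.008 + 0.025 + 0.092 + 0.022 = 0.147.
P(Y=3) = 0.013 + 0.084 + 0.013 + 0.092 = 0.202.
P(X=4, Y=3) − P(X=4)P(Y=3) = 0.092 − 0.147×0.202 = 0.0623.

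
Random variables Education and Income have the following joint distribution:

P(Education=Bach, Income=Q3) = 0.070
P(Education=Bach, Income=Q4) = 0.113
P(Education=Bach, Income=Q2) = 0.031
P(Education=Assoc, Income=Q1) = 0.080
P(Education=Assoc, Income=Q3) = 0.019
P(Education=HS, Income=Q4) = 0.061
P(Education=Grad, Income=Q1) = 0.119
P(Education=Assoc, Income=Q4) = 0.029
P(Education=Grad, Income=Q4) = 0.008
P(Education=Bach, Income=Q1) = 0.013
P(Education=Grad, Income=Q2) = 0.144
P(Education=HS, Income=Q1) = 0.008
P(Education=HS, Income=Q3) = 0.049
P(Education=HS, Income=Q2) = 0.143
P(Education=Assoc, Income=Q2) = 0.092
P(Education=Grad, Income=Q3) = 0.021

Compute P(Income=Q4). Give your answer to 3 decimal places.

0.211

P(Income=Q4) = 0.061 + 0.029 + 0.113 + 0.008 = 0.211.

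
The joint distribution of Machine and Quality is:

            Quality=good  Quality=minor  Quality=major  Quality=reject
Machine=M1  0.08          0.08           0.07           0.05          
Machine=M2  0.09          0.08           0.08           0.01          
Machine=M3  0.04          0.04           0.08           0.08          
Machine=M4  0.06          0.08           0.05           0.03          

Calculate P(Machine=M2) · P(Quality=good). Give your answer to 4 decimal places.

P(Machine=M2) = 0.09 + 0.08 + 0.08 + 0.01 = 0.26.
P(Quality=good) = 0.08 + 0.09 + 0.04 + 0.06 = 0.27.
Product: 0.26 × 0.27 = 0.0702.

0.0702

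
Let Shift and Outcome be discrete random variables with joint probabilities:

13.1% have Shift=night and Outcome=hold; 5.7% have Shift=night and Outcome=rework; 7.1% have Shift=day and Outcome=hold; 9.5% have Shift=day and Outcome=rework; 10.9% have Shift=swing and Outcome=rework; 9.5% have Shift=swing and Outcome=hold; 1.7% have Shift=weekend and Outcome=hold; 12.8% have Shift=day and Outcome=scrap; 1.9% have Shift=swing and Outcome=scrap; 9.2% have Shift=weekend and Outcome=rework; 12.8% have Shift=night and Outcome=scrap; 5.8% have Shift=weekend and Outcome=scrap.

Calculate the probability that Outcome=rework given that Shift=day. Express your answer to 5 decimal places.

P(Shift=day) = 0.095 + 0.128 + 0.071 = 0.294.
P(Outcome=rework | Shift=day) = 0.095/0.294 = 0.32313.

0.32313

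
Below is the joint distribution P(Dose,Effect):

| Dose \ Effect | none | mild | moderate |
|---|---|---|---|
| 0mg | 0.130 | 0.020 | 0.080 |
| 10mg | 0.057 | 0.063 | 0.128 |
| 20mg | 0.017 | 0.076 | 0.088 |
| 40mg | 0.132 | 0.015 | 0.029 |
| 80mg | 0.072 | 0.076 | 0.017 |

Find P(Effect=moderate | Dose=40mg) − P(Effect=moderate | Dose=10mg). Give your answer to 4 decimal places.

-0.3514

P(Dose=40mg) = 0.132 + 0.015 + 0.029 = 0.176; P(Effect=moderate | Dose=40mg) = 0.029/0.176 = 0.16477.
P(Dose=10mg) = 0.057 + 0.063 + 0.128 = 0.248; P(Effect=moderate | Dose=10mg) = 0.128/0.248 = 0.51613.
Difference = -0.3514.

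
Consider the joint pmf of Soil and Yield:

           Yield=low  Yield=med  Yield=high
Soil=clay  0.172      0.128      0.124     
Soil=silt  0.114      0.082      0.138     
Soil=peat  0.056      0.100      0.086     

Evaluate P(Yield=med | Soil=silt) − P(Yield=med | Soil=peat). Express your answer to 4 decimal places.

-0.1677

P(Soil=silt) = 0.114 + 0.082 + 0.138 = 0.334; P(Yield=med | Soil=silt) = 0.082/0.334 = 0.24551.
P(Soil=peat) = 0.056 + 0.100 + 0.086 = 0.242; P(Yield=med | Soil=peat) = 0.100/0.242 = 0.41322.
Difference = -0.1677.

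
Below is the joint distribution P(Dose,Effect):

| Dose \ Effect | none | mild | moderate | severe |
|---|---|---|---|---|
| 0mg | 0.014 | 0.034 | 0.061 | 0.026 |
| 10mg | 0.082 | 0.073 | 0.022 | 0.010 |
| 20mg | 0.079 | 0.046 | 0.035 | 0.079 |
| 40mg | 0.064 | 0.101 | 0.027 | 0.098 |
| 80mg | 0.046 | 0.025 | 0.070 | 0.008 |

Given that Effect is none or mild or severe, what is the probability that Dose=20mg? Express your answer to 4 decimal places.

0.2599

P(Effect=none) = 0.014 + 0.082 + 0.079 + 0.064 + 0.046 = 0.285.
P(Effect=mild) = 0.034 + 0.073 + 0.046 + 0.101 + 0.025 = 0.279.
P(Effect=severe) = 0.026 + 0.010 + 0.079 + 0.098 + 0.008 = 0.221.
P(Effect ∈ {none, mild, severe}) = 0.285 + 0.279 + 0.221 = 0.785; P(Dose=20mg, Effect ∈ {none, mild, severe}) = 0.079 + 0.046 + 0.079 = 0.204.
P(Dose=20mg | Effect ∈ {none, mild, severe}) = 0.204/0.785 = 0.2599.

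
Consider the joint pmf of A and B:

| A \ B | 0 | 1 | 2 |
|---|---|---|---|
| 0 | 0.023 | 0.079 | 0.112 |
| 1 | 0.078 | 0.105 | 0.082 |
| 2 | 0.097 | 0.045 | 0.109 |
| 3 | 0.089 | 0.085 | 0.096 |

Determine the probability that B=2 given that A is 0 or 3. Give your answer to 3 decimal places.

P(A=0) = 0.023 + 0.079 + 0.112 = 0.214.
P(A=3) = 0.089 + 0.085 + 0.096 = 0.270.
P(A ∈ {0, 3}) = 0.214 + 0.270 = 0.484; P(B=2, A ∈ {0, 3}) = 0.112 + 0.096 = 0.208.
P(B=2 | A ∈ {0, 3}) = 0.208/0.484 = 0.430.

0.430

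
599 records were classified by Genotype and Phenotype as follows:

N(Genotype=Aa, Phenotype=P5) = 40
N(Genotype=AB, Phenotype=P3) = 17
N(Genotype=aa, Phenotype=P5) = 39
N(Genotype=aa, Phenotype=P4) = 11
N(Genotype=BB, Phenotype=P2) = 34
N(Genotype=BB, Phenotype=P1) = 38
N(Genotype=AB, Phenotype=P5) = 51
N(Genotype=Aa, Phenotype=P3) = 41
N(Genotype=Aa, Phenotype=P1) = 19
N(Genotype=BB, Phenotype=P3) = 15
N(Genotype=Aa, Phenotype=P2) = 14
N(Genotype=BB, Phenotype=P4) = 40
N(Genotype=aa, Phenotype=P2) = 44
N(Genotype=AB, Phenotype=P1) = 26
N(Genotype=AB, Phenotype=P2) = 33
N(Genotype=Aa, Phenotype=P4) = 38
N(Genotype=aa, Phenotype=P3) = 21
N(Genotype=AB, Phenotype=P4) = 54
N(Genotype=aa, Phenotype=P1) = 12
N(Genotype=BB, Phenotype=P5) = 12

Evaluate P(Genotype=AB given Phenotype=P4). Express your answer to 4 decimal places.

Total with Phenotype=P4: 38 + 11 + 54 + 40 = 143.
P(Genotype=AB | Phenotype=P4) = 54/143 = 0.3776.

0.3776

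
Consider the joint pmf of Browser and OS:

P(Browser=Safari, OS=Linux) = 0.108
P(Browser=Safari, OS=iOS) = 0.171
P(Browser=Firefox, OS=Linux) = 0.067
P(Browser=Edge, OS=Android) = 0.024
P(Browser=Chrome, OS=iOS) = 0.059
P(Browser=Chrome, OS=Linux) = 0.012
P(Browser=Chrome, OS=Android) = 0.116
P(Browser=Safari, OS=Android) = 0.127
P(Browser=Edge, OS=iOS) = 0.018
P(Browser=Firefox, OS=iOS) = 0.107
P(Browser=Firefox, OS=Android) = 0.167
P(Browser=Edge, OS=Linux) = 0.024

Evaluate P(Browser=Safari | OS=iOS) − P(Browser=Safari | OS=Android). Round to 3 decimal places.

P(OS=iOS) = 0.059 + 0.107 + 0.171 + 0.018 = 0.355; P(Browser=Safari | OS=iOS) = 0.171/0.355 = 0.4817.
P(OS=Android) = 0.116 + 0.167 + 0.127 + 0.024 = 0.434; P(Browser=Safari | OS=Android) = 0.127/0.434 = 0.2926.
Difference = 0.189.

0.189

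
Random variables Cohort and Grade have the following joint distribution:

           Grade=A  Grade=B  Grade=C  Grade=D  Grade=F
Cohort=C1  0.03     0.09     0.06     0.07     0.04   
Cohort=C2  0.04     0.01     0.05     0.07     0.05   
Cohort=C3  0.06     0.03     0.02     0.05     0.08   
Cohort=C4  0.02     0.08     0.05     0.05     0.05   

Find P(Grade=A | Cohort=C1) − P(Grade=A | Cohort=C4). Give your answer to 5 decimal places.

P(Cohort=C1) = 0.03 + 0.09 + 0.06 + 0.07 + 0.04 = 0.29; P(Grade=A | Cohort=C1) = 0.03/0.29 = 0.103448.
P(Cohort=C4) = 0.02 + 0.08 + 0.05 + 0.05 + 0.05 = 0.25; P(Grade=A | Cohort=C4) = 0.02/0.25 = 0.080000.
Difference = 0.02345.

0.02345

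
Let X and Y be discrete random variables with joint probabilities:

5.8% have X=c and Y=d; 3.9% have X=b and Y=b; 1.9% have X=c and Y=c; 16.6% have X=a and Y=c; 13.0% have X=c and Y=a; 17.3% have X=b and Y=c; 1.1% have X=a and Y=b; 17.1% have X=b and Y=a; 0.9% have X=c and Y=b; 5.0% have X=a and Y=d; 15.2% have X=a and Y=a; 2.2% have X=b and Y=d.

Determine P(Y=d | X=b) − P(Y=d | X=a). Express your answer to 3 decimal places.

P(X=b) = 0.171 + 0.039 + 0.173 + 0.022 = 0.405; P(Y=d | X=b) = 0.022/0.405 = 0.0543.
P(X=a) = 0.152 + 0.011 + 0.166 + 0.050 = 0.379; P(Y=d | X=a) = 0.050/0.379 = 0.1319.
Difference = -0.078.

-0.078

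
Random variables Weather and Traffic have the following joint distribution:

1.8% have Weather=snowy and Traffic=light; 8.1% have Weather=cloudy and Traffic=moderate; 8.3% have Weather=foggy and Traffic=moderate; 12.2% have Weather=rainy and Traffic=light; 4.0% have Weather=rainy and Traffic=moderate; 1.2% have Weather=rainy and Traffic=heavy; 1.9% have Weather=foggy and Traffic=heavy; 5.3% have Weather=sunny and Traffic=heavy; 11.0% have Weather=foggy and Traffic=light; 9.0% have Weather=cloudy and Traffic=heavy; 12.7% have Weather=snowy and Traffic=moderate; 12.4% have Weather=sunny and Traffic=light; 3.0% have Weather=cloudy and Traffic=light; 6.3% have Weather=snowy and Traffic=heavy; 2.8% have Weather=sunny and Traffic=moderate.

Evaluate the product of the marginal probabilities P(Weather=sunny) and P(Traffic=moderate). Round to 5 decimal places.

0.07360

P(Weather=sunny) = 0.124 + 0.028 + 0.053 = 0.205.
P(Traffic=moderate) = 0.028 + 0.081 + 0.040 + 0.127 + 0.083 = 0.359.
Product: 0.205 × 0.359 = 0.07360.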